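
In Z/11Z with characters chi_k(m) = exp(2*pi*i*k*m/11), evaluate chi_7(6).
chi_7(6) = zeta_11^42 = exp(-4*I*pi/11)

Argument: chi_7(6) = zeta_11^(7*6) = zeta_11^42. Since zeta_11^11 = 1, this equals zeta_11^9 = exp(2*pi*i*9/11) = exp(-4*I*pi/11).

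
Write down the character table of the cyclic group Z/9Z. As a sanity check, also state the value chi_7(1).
Character table of Z/9Z (irreps indexed chi_0,...,chi_8 with chi_k(m) = zeta_9^(k*m), zeta_9 = exp(2*pi*i/9)):
  irrep \ class  {0} (size 1)  {1} (size 1)    {2} (size 1)    {3} (size 1)    {4} (size 1)    {5} (size 1)    {6} (size 1)    {7} (size 1)    {8} (size 1)  
  chi_0          1             1               1               1               1               1               1               1               1             
  chi_1          1             exp(2*I*pi/9)   exp(4*I*pi/9)   exp(2*I*pi/3)   exp(8*I*pi/9)   exp(-8*I*pi/9)  exp(-2*I*pi/3)  exp(-4*I*pi/9)  exp(-2*I*pi/9)
  chi_2          1             exp(4*I*pi/9)   exp(8*I*pi/9)   exp(-2*I*pi/3)  exp(-2*I*pi/9)  exp(2*I*pi/9)   exp(2*I*pi/3)   exp(-8*I*pi/9)  exp(-4*I*pi/9)
  chi_3          1             exp(2*I*pi/3)   exp(-2*I*pi/3)  1               exp(2*I*pi/3)   exp(-2*I*pi/3)  1               exp(2*I*pi/3)   exp(-2*I*pi/3)
  chi_4          1             exp(8*I*pi/9)   exp(-2*I*pi/9)  exp(2*I*pi/3)   exp(-4*I*pi/9)  exp(4*I*pi/9)   exp(-2*I*pi/3)  exp(2*I*pi/9)   exp(-8*I*pi/9)
  chi_5          1             exp(-8*I*pi/9)  exp(2*I*pi/9)   exp(-2*I*pi/3)  exp(4*I*pi/9)   exp(-4*I*pi/9)  exp(2*I*pi/3)   exp(-2*I*pi/9)  exp(8*I*pi/9) 
  chi_6          1             exp(-2*I*pi/3)  exp(2*I*pi/3)   1               exp(-2*I*pi/3)  exp(2*I*pi/3)   1               exp(-2*I*pi/3)  exp(2*I*pi/3) 
  chi_7          1             exp(-4*I*pi/9)  exp(-8*I*pi/9)  exp(2*I*pi/3)   exp(2*I*pi/9)   exp(-2*I*pi/9)  exp(-2*I*pi/3)  exp(8*I*pi/9)   exp(4*I*pi/9) 
  chi_8          1             exp(-2*I*pi/9)  exp(-4*I*pi/9)  exp(-2*I*pi/3)  exp(-8*I*pi/9)  exp(8*I*pi/9)   exp(2*I*pi/3)   exp(4*I*pi/9)   exp(2*I*pi/9) 

Spot check: chi_7(1) = zeta_9^(7*1) = zeta_9^7 = exp(-4*I*pi/9).

Z/9Z is abelian, so all 9 irreducible complex representations are 1-dimensional. They are given by chi_k(m) = zeta_9^(k*m) for k = 0,...,8. Row orthogonality: sum_m chi_k(m) conj(chi_l(m)) = 9 * [k = l].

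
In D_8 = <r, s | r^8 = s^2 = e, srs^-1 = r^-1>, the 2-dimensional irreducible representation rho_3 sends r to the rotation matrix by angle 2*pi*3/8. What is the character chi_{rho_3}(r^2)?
chi_{rho_3}(r^2) = 2*cos(2*pi*3*2/8) = 0

Proof sketch: rho_3(r^2) is rotation by angle 2*pi*3*2/8, whose trace is 2*cos(2*pi*3*2/8) = 0.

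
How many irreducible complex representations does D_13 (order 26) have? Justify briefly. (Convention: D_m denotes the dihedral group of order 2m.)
8

Explanation: The number of irreducible complex representations of a finite group equals its number of conjugacy classes. D_13 has 8 conjugacy classes ((n+3)/2 for n odd), so D_13 (order 26) has exactly 8 irreducible complex representations.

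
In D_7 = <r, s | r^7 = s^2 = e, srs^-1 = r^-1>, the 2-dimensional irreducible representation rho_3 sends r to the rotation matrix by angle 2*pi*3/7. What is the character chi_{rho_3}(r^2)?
chi_{rho_3}(r^2) = 2*cos(2*pi*3*2/7) = 2*cos(2*pi/7)

Proof sketch: rho_3(r^2) is rotation by angle 2*pi*3*2/7, whose trace is 2*cos(2*pi*3*2/7) = 2*cos(2*pi/7).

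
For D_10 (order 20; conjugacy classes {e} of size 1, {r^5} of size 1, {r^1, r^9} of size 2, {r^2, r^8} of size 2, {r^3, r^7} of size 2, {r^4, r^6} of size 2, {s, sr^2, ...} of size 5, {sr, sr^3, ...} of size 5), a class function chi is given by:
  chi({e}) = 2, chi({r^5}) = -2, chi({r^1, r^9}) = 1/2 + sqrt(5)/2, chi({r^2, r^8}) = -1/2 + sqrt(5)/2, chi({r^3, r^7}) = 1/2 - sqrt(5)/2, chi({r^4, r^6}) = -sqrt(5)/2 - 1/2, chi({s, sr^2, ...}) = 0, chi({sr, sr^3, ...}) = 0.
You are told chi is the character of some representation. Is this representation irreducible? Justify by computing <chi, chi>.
Irreducible: <chi, chi> = 1.

Argument: <chi, chi> = (1/|G|) sum_C |C| * |chi(C)|^2 = (1/20)[1*|2|^2 + 1*|-2|^2 + 2*|1/2 + sqrt(5)/2|^2 + 2*|-1/2 + sqrt(5)/2|^2 + 2*|1/2 - sqrt(5)/2|^2 + 2*|-sqrt(5)/2 - 1/2|^2 + 5*|0|^2 + 5*|0|^2]
  = (1/20)[(4) + (4) + (sqrt(5) + 3) + (3 - sqrt(5)) + (3 - sqrt(5)) + (sqrt(5) + 3) + (0) + (0)] = 20/20 = 1.
A character is irreducible iff <chi, chi> = 1, so this representation is irreducible.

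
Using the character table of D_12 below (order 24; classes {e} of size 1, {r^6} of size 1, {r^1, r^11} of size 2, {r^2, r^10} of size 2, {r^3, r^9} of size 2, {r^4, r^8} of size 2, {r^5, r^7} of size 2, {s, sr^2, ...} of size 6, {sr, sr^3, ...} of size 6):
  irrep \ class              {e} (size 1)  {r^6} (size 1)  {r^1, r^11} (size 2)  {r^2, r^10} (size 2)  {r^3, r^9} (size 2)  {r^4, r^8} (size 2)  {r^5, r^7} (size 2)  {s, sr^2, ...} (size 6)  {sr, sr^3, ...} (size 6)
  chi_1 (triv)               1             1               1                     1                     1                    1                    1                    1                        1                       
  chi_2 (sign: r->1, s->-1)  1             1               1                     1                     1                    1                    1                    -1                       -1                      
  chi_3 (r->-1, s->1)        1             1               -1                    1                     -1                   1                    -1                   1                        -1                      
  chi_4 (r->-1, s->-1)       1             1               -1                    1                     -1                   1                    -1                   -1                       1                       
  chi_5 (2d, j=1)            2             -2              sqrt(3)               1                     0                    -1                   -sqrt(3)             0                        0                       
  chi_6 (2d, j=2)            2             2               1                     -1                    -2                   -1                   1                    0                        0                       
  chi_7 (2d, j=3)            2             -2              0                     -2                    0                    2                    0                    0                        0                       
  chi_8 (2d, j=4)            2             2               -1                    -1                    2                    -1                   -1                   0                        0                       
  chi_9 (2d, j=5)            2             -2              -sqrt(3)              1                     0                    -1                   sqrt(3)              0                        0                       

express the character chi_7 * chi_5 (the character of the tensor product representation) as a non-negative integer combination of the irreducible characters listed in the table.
chi_7 tensor chi_5 = chi_6 + chi_8 (all other irreducibles have multiplicity 0).

Derivation: The character of a tensor product is the pointwise product (chi_7 * chi_5)(C) = chi_7(C) * chi_5(C):
  {e}: (2)*(2), {r^6}: (-2)*(-2), {r^1, r^11}: (0)*(sqrt(3)), {r^2, r^10}: (-2)*(1), {r^3, r^9}: (0)*(0), {r^4, r^8}: (2)*(-1), {r^5, r^7}: (0)*(-sqrt(3)), {s, sr^2, ...}: (0)*(0), {sr, sr^3, ...}: (0)*(0)
so (chi_7 * chi_5) takes values
  {e} -> 4, {r^6} -> 4, {r^1, r^11} -> 0, {r^2, r^10} -> -2, {r^3, r^9} -> 0, {r^4, r^8} -> -2, {r^5, r^7} -> 0, {s, sr^2, ...} -> 0, {sr, sr^3, ...} -> 0.
Now take the inner product of this character with each irreducible chi from the table, <chi_7*chi_5, chi> = (1/24) sum_C |C| (chi_7*chi_5)(C) conj(chi(C)):
  <chi_7*chi_5, chi_1> = (1/24)[1*(4)*conj(1) + 1*(4)*conj(1) + 2*(0)*conj(1) + 2*(-2)*conj(1) + 2*(0)*conj(1) + 2*(-2)*conj(1) + 2*(0)*conj(1) + 6*(0)*conj(1) + 6*(0)*conj(1)]
      = (1/24)[(4) + (4) + (0) + (-4) + (0) + (-4) + (0) + (0) + (0)] = 0/24 = 0
  <chi_7*chi_5, chi_2> = (1/24)[1*(4)*conj(1) + 1*(4)*conj(1) + 2*(0)*conj(1) + 2*(-2)*conj(1) + 2*(0)*conj(1) + 2*(-2)*conj(1) + 2*(0)*conj(1) + 6*(0)*conj(-1) + 6*(0)*conj(-1)]
      = (1/24)[(4) + (4) + (0) + (-4) + (0) + (-4) + (0) + (0) + (0)] = 0/24 = 0
  <chi_7*chi_5, chi_3> = (1/24)[1*(4)*conj(1) + 1*(4)*conj(1) + 2*(0)*conj(-1) + 2*(-2)*conj(1) + 2*(0)*conj(-1) + 2*(-2)*conj(1) + 2*(0)*conj(-1) + 6*(0)*conj(1) + 6*(0)*conj(-1)]
      = (1/24)[(4) + (4) + (0) + (-4) + (0) + (-4) + (0) + (0) + (0)] = 0/24 = 0
  <chi_7*chi_5, chi_4> = (1/24)[1*(4)*conj(1) + 1*(4)*conj(1) + 2*(0)*conj(-1) + 2*(-2)*conj(1) + 2*(0)*conj(-1) + 2*(-2)*conj(1) + 2*(0)*conj(-1) + 6*(0)*conj(-1) + 6*(0)*conj(1)]
      = (1/24)[(4) + (4) + (0) + (-4) + (0) + (-4) + (0) + (0) + (0)] = 0/24 = 0
  <chi_7*chi_5, chi_5> = (1/24)[1*(4)*conj(2) + 1*(4)*conj(-2) + 2*(0)*conj(sqrt(3)) + 2*(-2)*conj(1) + 2*(0)*conj(0) + 2*(-2)*conj(-1) + 2*(0)*conj(-sqrt(3)) + 6*(0)*conj(0) + 6*(0)*conj(0)]
      = (1/24)[(8) + (-8) + (0) + (-4) + (0) + (4) + (0) + (0) + (0)] = 0/24 = 0
  <chi_7*chi_5, chi_6> = (1/24)[1*(4)*conj(2) + 1*(4)*conj(2) + 2*(0)*conj(1) + 2*(-2)*conj(-1) + 2*(0)*conj(-2) + 2*(-2)*conj(-1) + 2*(0)*conj(1) + 6*(0)*conj(0) + 6*(0)*conj(0)]
      = (1/24)[(8) + (8) + (0) + (4) + (0) + (4) + (0) + (0) + (0)] = 24/24 = 1
  <chi_7*chi_5, chi_7> = (1/24)[1*(4)*conj(2) + 1*(4)*conj(-2) + 2*(0)*conj(0) + 2*(-2)*conj(-2) + 2*(0)*conj(0) + 2*(-2)*conj(2) + 2*(0)*conj(0) + 6*(0)*conj(0) + 6*(0)*conj(0)]
      = (1/24)[(8) + (-8) + (0) + (8) + (0) + (-8) + (0) + (0) + (0)] = 0/24 = 0
  <chi_7*chi_5, chi_8> = (1/24)[1*(4)*conj(2) + 1*(4)*conj(2) + 2*(0)*conj(-1) + 2*(-2)*conj(-1) + 2*(0)*conj(2) + 2*(-2)*conj(-1) + 2*(0)*conj(-1) + 6*(0)*conj(0) + 6*(0)*conj(0)]
      = (1/24)[(8) + (8) + (0) + (4) + (0) + (4) + (0) + (0) + (0)] = 24/24 = 1
  <chi_7*chi_5, chi_9> = (1/24)[1*(4)*conj(2) + 1*(4)*conj(-2) + 2*(0)*conj(-sqrt(3)) + 2*(-2)*conj(1) + 2*(0)*conj(0) + 2*(-2)*conj(-1) + 2*(0)*conj(sqrt(3)) + 6*(0)*conj(0) + 6*(0)*conj(0)]
      = (1/24)[(8) + (-8) + (0) + (-4) + (0) + (4) + (0) + (0) + (0)] = 0/24 = 0
Hence the multiplicities are chi_6: 1, chi_8: 1. Dimension check: dim(chi_7)*dim(chi_5) = 2*2 = 4 and sum (mult * dim) = 1*2 + 1*2 = 4.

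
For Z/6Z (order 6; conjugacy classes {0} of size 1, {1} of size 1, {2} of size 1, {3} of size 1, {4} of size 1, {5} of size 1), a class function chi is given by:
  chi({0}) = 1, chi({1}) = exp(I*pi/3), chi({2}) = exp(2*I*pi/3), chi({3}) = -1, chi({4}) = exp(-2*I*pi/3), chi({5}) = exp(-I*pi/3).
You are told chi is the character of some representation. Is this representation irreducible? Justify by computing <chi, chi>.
Irreducible: <chi, chi> = 1.

Justification: <chi, chi> = (1/|G|) sum_C |C| * |chi(C)|^2 = (1/6)[1*|1|^2 + 1*|exp(I*pi/3)|^2 + 1*|exp(2*I*pi/3)|^2 + 1*|-1|^2 + 1*|exp(-2*I*pi/3)|^2 + 1*|exp(-I*pi/3)|^2]
  = (1/6)[(1) + (1) + (1) + (1) + (1) + (1)] = 6/6 = 1.
(Exp terms are combined using exp(i*s)*conj(exp(i*t)) = exp(i*(s-t)), and sums of them are collapsed using the identity that for every m > 1 the m distinct m-th roots of unity sum to 0, e.g. 1 + exp(2*I*pi/3) + exp(-2*I*pi/3) = 0.)
A character is irreducible iff <chi, chi> = 1, so this representation is irreducible.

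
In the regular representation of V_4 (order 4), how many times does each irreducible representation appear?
Each irreducible V_i of dimension d_i appears with multiplicity d_i, i.e. rho_reg = (direct sum over all irreducibles V_i) d_i V_i. The irreducible dimensions for V_4 are 1, 1, 1, 1: 4 irreducibles of dimension 1, each with multiplicity 1. Total dimension 4*1*1 = 4 = |G|.

Details: General theorem: in the regular representation of a finite group G, each irreducible appears with multiplicity equal to its dimension. Check: dim(rho_reg) = sum d_i^2 = 1 + 1 + 1 + 1 = 4 = |G|.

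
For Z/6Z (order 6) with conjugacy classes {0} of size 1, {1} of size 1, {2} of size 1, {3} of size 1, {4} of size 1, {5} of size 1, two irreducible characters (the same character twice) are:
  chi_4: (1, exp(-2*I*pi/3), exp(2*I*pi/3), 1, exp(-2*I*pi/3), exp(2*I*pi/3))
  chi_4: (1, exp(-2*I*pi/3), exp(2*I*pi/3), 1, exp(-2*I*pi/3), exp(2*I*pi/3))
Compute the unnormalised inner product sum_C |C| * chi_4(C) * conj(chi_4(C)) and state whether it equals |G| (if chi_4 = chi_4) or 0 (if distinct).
Sum = 6 = |G| = 6; so <chi_4, chi_4> = 1 (norm-1 confirms irreducibility).

Proof sketch: Compute term by term over conjugacy classes (|C| * chi_4(C) * conj(chi_4(C))):
  1*(1)*conj(1) + 1*(exp(-2*I*pi/3))*conj(exp(-2*I*pi/3)) + 1*(exp(2*I*pi/3))*conj(exp(2*I*pi/3)) + 1*(1)*conj(1) + 1*(exp(-2*I*pi/3))*conj(exp(-2*I*pi/3)) + 1*(exp(2*I*pi/3))*conj(exp(2*I*pi/3))
  = (1) + (1) + (1) + (1) + (1) + (1)
  = 6.
(Exp terms are combined using exp(i*s)*conj(exp(i*t)) = exp(i*(s-t)), and sums of them are collapsed using the identity that for every m > 1 the m distinct m-th roots of unity sum to 0, e.g. 1 + exp(2*I*pi/3) + exp(-2*I*pi/3) = 0.)
Dividing by |G| = 6 gives 6/6 = 1, matching the row-orthogonality relation <chi_4, chi_4> = [chi_4 = chi_4].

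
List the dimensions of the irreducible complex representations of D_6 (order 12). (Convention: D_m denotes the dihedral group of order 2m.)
Dimensions: 1, 1, 1, 1, 2, 2

Derivation: There are 6 irreducibles (= number of conjugacy classes). Their dimensions d_i satisfy sum d_i^2 = |G| = 12: 1 + 1 + 1 + 1 + 4 + 4 = 12.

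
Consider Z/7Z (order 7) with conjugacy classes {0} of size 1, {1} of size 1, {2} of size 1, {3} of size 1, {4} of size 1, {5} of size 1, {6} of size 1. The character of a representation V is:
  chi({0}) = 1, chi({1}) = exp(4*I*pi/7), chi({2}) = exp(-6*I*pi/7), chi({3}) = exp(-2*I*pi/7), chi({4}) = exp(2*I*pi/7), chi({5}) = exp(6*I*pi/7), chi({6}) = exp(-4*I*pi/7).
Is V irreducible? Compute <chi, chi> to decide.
Irreducible: <chi, chi> = 1.

Derivation: <chi, chi> = (1/|G|) sum_C |C| * |chi(C)|^2 = (1/7)[1*|1|^2 + 1*|exp(4*I*pi/7)|^2 + 1*|exp(-6*I*pi/7)|^2 + 1*|exp(-2*I*pi/7)|^2 + 1*|exp(2*I*pi/7)|^2 + 1*|exp(6*I*pi/7)|^2 + 1*|exp(-4*I*pi/7)|^2]
  = (1/7)[(1) + (1) + (1) + (1) + (1) + (1) + (1)] = 7/7 = 1.
(Exp terms are combined using exp(i*s)*conj(exp(i*t)) = exp(i*(s-t)), and sums of them are collapsed using the identity that for every m > 1 the m distinct m-th roots of unity sum to 0, e.g. 1 + exp(2*I*pi/3) + exp(-2*I*pi/3) = 0.)
A character is irreducible iff <chi, chi> = 1, so this representation is irreducible.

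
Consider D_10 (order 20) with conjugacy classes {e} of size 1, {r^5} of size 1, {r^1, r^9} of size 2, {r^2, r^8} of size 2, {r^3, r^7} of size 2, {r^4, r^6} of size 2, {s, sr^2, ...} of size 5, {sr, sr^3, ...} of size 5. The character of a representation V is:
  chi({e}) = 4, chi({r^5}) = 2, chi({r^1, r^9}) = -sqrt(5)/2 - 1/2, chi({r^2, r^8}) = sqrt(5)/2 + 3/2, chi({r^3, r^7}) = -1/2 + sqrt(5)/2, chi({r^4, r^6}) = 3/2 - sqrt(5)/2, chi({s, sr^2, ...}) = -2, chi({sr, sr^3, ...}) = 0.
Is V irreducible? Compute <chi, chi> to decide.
Not irreducible (reducible): <chi, chi> = 3 > 1.

Solution. <chi, chi> = (1/|G|) sum_C |C| * |chi(C)|^2 = (1/20)[1*|4|^2 + 1*|2|^2 + 2*|-sqrt(5)/2 - 1/2|^2 + 2*|sqrt(5)/2 + 3/2|^2 + 2*|-1/2 + sqrt(5)/2|^2 + 2*|3/2 - sqrt(5)/2|^2 + 5*|-2|^2 + 5*|0|^2]
  = (1/20)[(16) + (4) + (sqrt(5) + 3) + (3*sqrt(5) + 7) + (3 - sqrt(5)) + (7 - 3*sqrt(5)) + (20) + (0)] = 60/20 = 3.
A character is irreducible iff <chi, chi> = 1, so this representation is reducible.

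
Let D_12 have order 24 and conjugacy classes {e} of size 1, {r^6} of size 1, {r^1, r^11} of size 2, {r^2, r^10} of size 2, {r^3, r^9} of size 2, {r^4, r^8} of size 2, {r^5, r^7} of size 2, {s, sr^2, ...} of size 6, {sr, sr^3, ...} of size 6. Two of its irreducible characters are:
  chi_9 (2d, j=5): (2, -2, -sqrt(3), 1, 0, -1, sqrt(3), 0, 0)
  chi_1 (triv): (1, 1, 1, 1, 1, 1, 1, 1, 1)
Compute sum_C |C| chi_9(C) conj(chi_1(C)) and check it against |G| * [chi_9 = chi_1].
Sum = 0; so <chi_9, chi_1> = 0 (distinct irreducibles are orthogonal).

Working: Compute term by term over conjugacy classes (|C| * chi_9(C) * conj(chi_1(C))):
  1*(2)*conj(1) + 1*(-2)*conj(1) + 2*(-sqrt(3))*conj(1) + 2*(1)*conj(1) + 2*(0)*conj(1) + 2*(-1)*conj(1) + 2*(sqrt(3))*conj(1) + 6*(0)*conj(1) + 6*(0)*conj(1)
  = (2) + (-2) + (-2*sqrt(3)) + (2) + (0) + (-2) + (2*sqrt(3)) + (0) + (0)
  = 0.
Dividing by |G| = 24 gives 0/24 = 0, matching the row-orthogonality relation <chi_9, chi_1> = [chi_9 = chi_1].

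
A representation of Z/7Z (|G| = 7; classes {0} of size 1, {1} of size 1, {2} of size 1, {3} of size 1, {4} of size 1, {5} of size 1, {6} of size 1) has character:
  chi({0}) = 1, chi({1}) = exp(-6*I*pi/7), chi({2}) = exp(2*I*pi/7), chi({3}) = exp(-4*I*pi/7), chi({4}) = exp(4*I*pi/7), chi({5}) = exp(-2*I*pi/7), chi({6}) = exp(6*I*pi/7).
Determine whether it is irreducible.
Irreducible: <chi, chi> = 1.

Details: <chi, chi> = (1/|G|) sum_C |C| * |chi(C)|^2 = (1/7)[1*|1|^2 + 1*|exp(-6*I*pi/7)|^2 + 1*|exp(2*I*pi/7)|^2 + 1*|exp(-4*I*pi/7)|^2 + 1*|exp(4*I*pi/7)|^2 + 1*|exp(-2*I*pi/7)|^2 + 1*|exp(6*I*pi/7)|^2]
  = (1/7)[(1) + (1) + (1) + (1) + (1) + (1) + (1)] = 7/7 = 1.
(Exp terms are combined using exp(i*s)*conj(exp(i*t)) = exp(i*(s-t)), and sums of them are collapsed using the identity that for every m > 1 the m distinct m-th roots of unity sum to 0, e.g. 1 + exp(2*I*pi/3) + exp(-2*I*pi/3) = 0.)
A character is irreducible iff <chi, chi> = 1, so this representation is irreducible.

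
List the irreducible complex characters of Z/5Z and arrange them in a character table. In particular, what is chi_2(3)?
Character table of Z/5Z (irreps indexed chi_0,...,chi_4 with chi_k(m) = zeta_5^(k*m), zeta_5 = exp(2*pi*i/5)):
  irrep \ class  {0} (size 1)  {1} (size 1)    {2} (size 1)    {3} (size 1)    {4} (size 1)  
  chi_0          1             1               1               1               1             
  chi_1          1             exp(2*I*pi/5)   exp(4*I*pi/5)   exp(-4*I*pi/5)  exp(-2*I*pi/5)
  chi_2          1             exp(4*I*pi/5)   exp(-2*I*pi/5)  exp(2*I*pi/5)   exp(-4*I*pi/5)
  chi_3          1             exp(-4*I*pi/5)  exp(2*I*pi/5)   exp(-2*I*pi/5)  exp(4*I*pi/5) 
  chi_4          1             exp(-2*I*pi/5)  exp(-4*I*pi/5)  exp(4*I*pi/5)   exp(2*I*pi/5) 

Spot check: chi_2(3) = zeta_5^(2*3) = zeta_5^6 = exp(2*I*pi/5).

Reasoning: Z/5Z is abelian, so all 5 irreducible complex representations are 1-dimensional. They are given by chi_k(m) = zeta_5^(k*m) for k = 0,...,4. Row orthogonality: sum_m chi_k(m) conj(chi_l(m)) = 5 * [k = l].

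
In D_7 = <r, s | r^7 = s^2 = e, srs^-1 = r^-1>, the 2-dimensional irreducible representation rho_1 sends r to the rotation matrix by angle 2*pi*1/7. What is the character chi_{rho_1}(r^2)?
chi_{rho_1}(r^2) = 2*cos(2*pi*1*2/7) = -2*cos(3*pi/7)

Proof sketch: rho_1(r^2) is rotation by angle 2*pi*1*2/7, whose trace is 2*cos(2*pi*1*2/7) = -2*cos(3*pi/7).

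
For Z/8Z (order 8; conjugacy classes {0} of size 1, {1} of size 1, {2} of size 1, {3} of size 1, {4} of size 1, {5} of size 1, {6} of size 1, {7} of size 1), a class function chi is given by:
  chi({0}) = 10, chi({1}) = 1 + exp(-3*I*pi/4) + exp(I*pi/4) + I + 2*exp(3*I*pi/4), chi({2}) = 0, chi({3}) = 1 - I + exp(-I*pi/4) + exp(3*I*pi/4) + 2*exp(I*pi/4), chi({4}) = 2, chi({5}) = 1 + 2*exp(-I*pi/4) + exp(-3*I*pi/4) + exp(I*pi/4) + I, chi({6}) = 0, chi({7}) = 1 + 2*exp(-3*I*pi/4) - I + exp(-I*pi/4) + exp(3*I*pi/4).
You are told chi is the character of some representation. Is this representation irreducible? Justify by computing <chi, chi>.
Not irreducible (reducible): <chi, chi> = 16 > 1.

Solution. <chi, chi> = (1/|G|) sum_C |C| * |chi(C)|^2 = (1/8)[1*|10|^2 + 1*|1 + exp(-3*I*pi/4) + exp(I*pi/4) + I + 2*exp(3*I*pi/4)|^2 + 1*|0|^2 + 1*|1 - I + exp(-I*pi/4) + exp(3*I*pi/4) + 2*exp(I*pi/4)|^2 + 1*|2|^2 + 1*|1 + 2*exp(-I*pi/4) + exp(-3*I*pi/4) + exp(I*pi/4) + I|^2 + 1*|0|^2 + 1*|1 + 2*exp(-3*I*pi/4) - I + exp(-I*pi/4) + exp(3*I*pi/4)|^2]
  = (1/8)[(100) + (6) + (0) + (6) + (4) + (6) + (0) + (6)] = 128/8 = 16.
(Exp terms are combined using exp(i*s)*conj(exp(i*t)) = exp(i*(s-t)), and sums of them are collapsed using the identity that for every m > 1 the m distinct m-th roots of unity sum to 0, e.g. 1 + exp(2*I*pi/3) + exp(-2*I*pi/3) = 0.)
A character is irreducible iff <chi, chi> = 1, so this representation is reducible.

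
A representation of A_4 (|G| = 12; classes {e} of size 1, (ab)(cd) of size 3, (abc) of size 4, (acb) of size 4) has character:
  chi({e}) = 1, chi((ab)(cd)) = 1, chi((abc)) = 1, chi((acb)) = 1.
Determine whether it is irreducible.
Irreducible: <chi, chi> = 1.

Proof sketch: <chi, chi> = (1/|G|) sum_C |C| * |chi(C)|^2 = (1/12)[1*|1|^2 + 3*|1|^2 + 4*|1|^2 + 4*|1|^2]
  = (1/12)[(1) + (3) + (4) + (4)] = 12/12 = 1.
(Exp terms are combined using exp(i*s)*conj(exp(i*t)) = exp(i*(s-t)), and sums of them are collapsed using the identity that for every m > 1 the m distinct m-th roots of unity sum to 0, e.g. 1 + exp(2*I*pi/3) + exp(-2*I*pi/3) = 0.)
A character is irreducible iff <chi, chi> = 1, so this representation is irreducible.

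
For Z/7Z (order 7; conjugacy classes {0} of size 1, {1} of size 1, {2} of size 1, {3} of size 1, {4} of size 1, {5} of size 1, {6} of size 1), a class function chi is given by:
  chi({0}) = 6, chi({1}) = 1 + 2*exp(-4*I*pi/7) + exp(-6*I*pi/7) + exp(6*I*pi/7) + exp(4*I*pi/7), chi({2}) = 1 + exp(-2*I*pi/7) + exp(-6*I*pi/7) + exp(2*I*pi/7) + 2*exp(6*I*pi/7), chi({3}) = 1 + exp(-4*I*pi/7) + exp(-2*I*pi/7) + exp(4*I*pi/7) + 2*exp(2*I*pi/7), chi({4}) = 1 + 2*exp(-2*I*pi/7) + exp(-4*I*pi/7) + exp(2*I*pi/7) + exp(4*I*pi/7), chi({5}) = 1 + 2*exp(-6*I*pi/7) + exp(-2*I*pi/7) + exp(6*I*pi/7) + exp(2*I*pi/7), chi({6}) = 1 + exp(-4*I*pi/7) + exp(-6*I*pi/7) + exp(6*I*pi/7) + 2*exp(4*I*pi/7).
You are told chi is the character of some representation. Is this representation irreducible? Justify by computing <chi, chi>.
Not irreducible (reducible): <chi, chi> = 8 > 1.

Proof sketch: <chi, chi> = (1/|G|) sum_C |C| * |chi(C)|^2 = (1/7)[1*|6|^2 + 1*|1 + 2*exp(-4*I*pi/7) + exp(-6*I*pi/7) + exp(6*I*pi/7) + exp(4*I*pi/7)|^2 + 1*|1 + exp(-2*I*pi/7) + exp(-6*I*pi/7) + exp(2*I*pi/7) + 2*exp(6*I*pi/7)|^2 + 1*|1 + exp(-4*I*pi/7) + exp(-2*I*pi/7) + exp(4*I*pi/7) + 2*exp(2*I*pi/7)|^2 + 1*|1 + 2*exp(-2*I*pi/7) + exp(-4*I*pi/7) + exp(2*I*pi/7) + exp(4*I*pi/7)|^2 + 1*|1 + 2*exp(-6*I*pi/7) + exp(-2*I*pi/7) + exp(6*I*pi/7) + exp(2*I*pi/7)|^2 + 1*|1 + exp(-4*I*pi/7) + exp(-6*I*pi/7) + exp(6*I*pi/7) + 2*exp(4*I*pi/7)|^2]
  = (1/7)[(36) + (8 + 6*exp(-4*I*pi/7) + 4*exp(-2*I*pi/7) + 4*exp(-6*I*pi/7) + 4*exp(6*I*pi/7) + 4*exp(2*I*pi/7) + 6*exp(4*I*pi/7)) + (8 + 4*exp(-4*I*pi/7) + 4*exp(-2*I*pi/7) + 6*exp(-6*I*pi/7) + 6*exp(6*I*pi/7) + 4*exp(2*I*pi/7) + 4*exp(4*I*pi/7)) + (8 + 6*exp(-2*I*pi/7) + 4*exp(-4*I*pi/7) + 4*exp(-6*I*pi/7) + 4*exp(6*I*pi/7) + 4*exp(4*I*pi/7) + 6*exp(2*I*pi/7)) + (8 + 6*exp(-2*I*pi/7) + 4*exp(-4*I*pi/7) + 4*exp(-6*I*pi/7) + 4*exp(6*I*pi/7) + 4*exp(4*I*pi/7) + 6*exp(2*I*pi/7)) + (8 + 4*exp(-4*I*pi/7) + 4*exp(-2*I*pi/7) + 6*exp(-6*I*pi/7) + 6*exp(6*I*pi/7) + 4*exp(2*I*pi/7) + 4*exp(4*I*pi/7)) + (8 + 6*exp(-4*I*pi/7) + 4*exp(-2*I*pi/7) + 4*exp(-6*I*pi/7) + 4*exp(6*I*pi/7) + 4*exp(2*I*pi/7) + 6*exp(4*I*pi/7))] = 56/7 = 8.
(Exp terms are combined using exp(i*s)*conj(exp(i*t)) = exp(i*(s-t)), and sums of them are collapsed using the identity that for every m > 1 the m distinct m-th roots of unity sum to 0, e.g. 1 + exp(2*I*pi/3) + exp(-2*I*pi/3) = 0.)
A character is irreducible iff <chi, chi> = 1, so this representation is reducible.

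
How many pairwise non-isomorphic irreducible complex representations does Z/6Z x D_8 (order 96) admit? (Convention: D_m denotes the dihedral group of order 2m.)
42

Justification: The number of irreducible complex representations of a finite group equals its number of conjugacy classes. For a direct product, #classes(G x H) = #classes(G) * #classes(H). Z/6Z has 6 classes (abelian), D_8 has 7 classes, so 6 * 7 = 42, so Z/6Z x D_8 (order 96) has exactly 42 irreducible complex representations.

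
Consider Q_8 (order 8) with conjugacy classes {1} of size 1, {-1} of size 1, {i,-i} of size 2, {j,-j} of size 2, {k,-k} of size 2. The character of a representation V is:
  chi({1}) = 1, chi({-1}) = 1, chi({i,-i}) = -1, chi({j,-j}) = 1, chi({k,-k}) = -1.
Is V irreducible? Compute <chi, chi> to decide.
Irreducible: <chi, chi> = 1.

Why: <chi, chi> = (1/|G|) sum_C |C| * |chi(C)|^2 = (1/8)[1*|1|^2 + 1*|1|^2 + 2*|-1|^2 + 2*|1|^2 + 2*|-1|^2]
  = (1/8)[(1) + (1) + (2) + (2) + (2)] = 8/8 = 1.
A character is irreducible iff <chi, chi> = 1, so this representation is irreducible.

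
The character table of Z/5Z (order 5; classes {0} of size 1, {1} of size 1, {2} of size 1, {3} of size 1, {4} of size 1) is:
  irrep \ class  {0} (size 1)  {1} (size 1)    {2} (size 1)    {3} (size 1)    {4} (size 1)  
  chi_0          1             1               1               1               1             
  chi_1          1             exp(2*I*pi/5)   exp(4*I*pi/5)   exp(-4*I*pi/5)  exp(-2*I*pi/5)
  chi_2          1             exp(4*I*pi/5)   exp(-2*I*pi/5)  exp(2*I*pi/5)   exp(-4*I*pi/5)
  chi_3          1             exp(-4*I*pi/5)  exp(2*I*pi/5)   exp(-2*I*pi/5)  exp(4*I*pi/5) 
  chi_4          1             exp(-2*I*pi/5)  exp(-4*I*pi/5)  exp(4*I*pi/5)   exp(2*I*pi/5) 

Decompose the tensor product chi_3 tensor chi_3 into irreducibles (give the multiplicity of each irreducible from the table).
chi_3 tensor chi_3 = chi_1 (all other irreducibles have multiplicity 0).

Justification: The character of a tensor product is the pointwise product (chi_3 * chi_3)(C) = chi_3(C) * chi_3(C):
  {0}: (1)*(1), {1}: (exp(-4*I*pi/5))*(exp(-4*I*pi/5)), {2}: (exp(2*I*pi/5))*(exp(2*I*pi/5)), {3}: (exp(-2*I*pi/5))*(exp(-2*I*pi/5)), {4}: (exp(4*I*pi/5))*(exp(4*I*pi/5))
so (chi_3 * chi_3) takes values
  {0} -> 1, {1} -> exp(2*I*pi/5), {2} -> exp(4*I*pi/5), {3} -> exp(-4*I*pi/5), {4} -> exp(-2*I*pi/5).
Now take the inner product of this character with each irreducible chi from the table, <chi_3*chi_3, chi> = (1/5) sum_C |C| (chi_3*chi_3)(C) conj(chi(C)):
  <chi_3*chi_3, chi_0> = (1/5)[1*(1)*conj(1) + 1*(exp(2*I*pi/5))*conj(1) + 1*(exp(4*I*pi/5))*conj(1) + 1*(exp(-4*I*pi/5))*conj(1) + 1*(exp(-2*I*pi/5))*conj(1)]
      = (1/5)[(1) + (exp(2*I*pi/5)) + (exp(4*I*pi/5)) + (exp(-4*I*pi/5)) + (exp(-2*I*pi/5))] = 0/5 = 0
  <chi_3*chi_3, chi_1> = (1/5)[1*(1)*conj(1) + 1*(exp(2*I*pi/5))*conj(exp(2*I*pi/5)) + 1*(exp(4*I*pi/5))*conj(exp(4*I*pi/5)) + 1*(exp(-4*I*pi/5))*conj(exp(-4*I*pi/5)) + 1*(exp(-2*I*pi/5))*conj(exp(-2*I*pi/5))]
      = (1/5)[(1) + (1) + (1) + (1) + (1)] = 5/5 = 1
  <chi_3*chi_3, chi_2> = (1/5)[1*(1)*conj(1) + 1*(exp(2*I*pi/5))*conj(exp(4*I*pi/5)) + 1*(exp(4*I*pi/5))*conj(exp(-2*I*pi/5)) + 1*(exp(-4*I*pi/5))*conj(exp(2*I*pi/5)) + 1*(exp(-2*I*pi/5))*conj(exp(-4*I*pi/5))]
      = (1/5)[(1) + (exp(-2*I*pi/5)) + (exp(-4*I*pi/5)) + (exp(4*I*pi/5)) + (exp(2*I*pi/5))] = 0/5 = 0
  <chi_3*chi_3, chi_3> = (1/5)[1*(1)*conj(1) + 1*(exp(2*I*pi/5))*conj(exp(-4*I*pi/5)) + 1*(exp(4*I*pi/5))*conj(exp(2*I*pi/5)) + 1*(exp(-4*I*pi/5))*conj(exp(-2*I*pi/5)) + 1*(exp(-2*I*pi/5))*conj(exp(4*I*pi/5))]
      = (1/5)[(1) + (exp(-4*I*pi/5)) + (exp(2*I*pi/5)) + (exp(-2*I*pi/5)) + (exp(4*I*pi/5))] = 0/5 = 0
  <chi_3*chi_3, chi_4> = (1/5)[1*(1)*conj(1) + 1*(exp(2*I*pi/5))*conj(exp(-2*I*pi/5)) + 1*(exp(4*I*pi/5))*conj(exp(-4*I*pi/5)) + 1*(exp(-4*I*pi/5))*conj(exp(4*I*pi/5)) + 1*(exp(-2*I*pi/5))*conj(exp(2*I*pi/5))]
      = (1/5)[(1) + (exp(4*I*pi/5)) + (exp(-2*I*pi/5)) + (exp(2*I*pi/5)) + (exp(-4*I*pi/5))] = 0/5 = 0
(Exp terms are combined using exp(i*s)*conj(exp(i*t)) = exp(i*(s-t)), and sums of them are collapsed using the identity that for every m > 1 the m distinct m-th roots of unity sum to 0, e.g. 1 + exp(2*I*pi/3) + exp(-2*I*pi/3) = 0.)
Hence the multiplicities are chi_1: 1. Dimension check: dim(chi_3)*dim(chi_3) = 1*1 = 1 and sum (mult * dim) = 1*1 = 1.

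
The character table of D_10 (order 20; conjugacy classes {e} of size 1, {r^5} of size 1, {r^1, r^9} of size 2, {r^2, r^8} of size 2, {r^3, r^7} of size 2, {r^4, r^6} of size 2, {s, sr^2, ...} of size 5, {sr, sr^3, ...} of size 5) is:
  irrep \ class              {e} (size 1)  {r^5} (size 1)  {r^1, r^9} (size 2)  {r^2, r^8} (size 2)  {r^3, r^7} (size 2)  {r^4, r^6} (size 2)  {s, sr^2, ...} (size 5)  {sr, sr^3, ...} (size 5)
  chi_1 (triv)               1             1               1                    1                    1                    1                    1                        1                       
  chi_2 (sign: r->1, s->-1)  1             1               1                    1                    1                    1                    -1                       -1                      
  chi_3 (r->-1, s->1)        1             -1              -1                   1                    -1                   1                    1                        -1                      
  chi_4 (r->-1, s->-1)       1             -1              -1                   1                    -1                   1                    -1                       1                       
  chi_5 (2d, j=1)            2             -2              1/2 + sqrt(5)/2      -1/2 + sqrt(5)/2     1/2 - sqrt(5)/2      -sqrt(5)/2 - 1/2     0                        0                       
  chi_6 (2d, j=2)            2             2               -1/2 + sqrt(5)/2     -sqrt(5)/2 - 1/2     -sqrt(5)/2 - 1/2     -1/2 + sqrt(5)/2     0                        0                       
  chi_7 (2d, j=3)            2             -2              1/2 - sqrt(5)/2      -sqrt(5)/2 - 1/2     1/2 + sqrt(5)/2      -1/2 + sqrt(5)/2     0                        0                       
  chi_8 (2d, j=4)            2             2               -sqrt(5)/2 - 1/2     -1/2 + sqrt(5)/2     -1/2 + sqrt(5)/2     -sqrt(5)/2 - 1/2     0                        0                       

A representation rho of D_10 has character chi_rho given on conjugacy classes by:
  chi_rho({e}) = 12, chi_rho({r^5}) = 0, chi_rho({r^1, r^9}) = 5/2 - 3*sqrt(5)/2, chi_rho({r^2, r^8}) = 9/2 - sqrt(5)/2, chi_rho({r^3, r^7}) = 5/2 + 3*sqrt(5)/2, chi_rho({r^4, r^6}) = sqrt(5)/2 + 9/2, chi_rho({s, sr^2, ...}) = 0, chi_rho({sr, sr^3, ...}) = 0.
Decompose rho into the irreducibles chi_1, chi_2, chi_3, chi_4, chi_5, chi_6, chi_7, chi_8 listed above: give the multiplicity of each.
Multiplicities: chi_1: 2, chi_2: 2, chi_3: 1, chi_4: 1, chi_5: 0, chi_6: 0, chi_7: 2, chi_8: 1.

Justification: Use <chi_rho, chi> = (1/|G|) sum_C |C| * chi_rho(C) * conj(chi(C)) with |G| = 20 for each irreducible chi in the table:
  <chi_rho, chi_1> = (1/20)[1*(12)*conj(1) + 1*(0)*conj(1) + 2*(5/2 - 3*sqrt(5)/2)*conj(1) + 2*(9/2 - sqrt(5)/2)*conj(1) + 2*(5/2 + 3*sqrt(5)/2)*conj(1) + 2*(sqrt(5)/2 + 9/2)*conj(1) + 5*(0)*conj(1) + 5*(0)*conj(1)]
      = (1/20)[(12) + (0) + (5 - 3*sqrt(5)) + (9 - sqrt(5)) + (5 + 3*sqrt(5)) + (sqrt(5) + 9) + (0) + (0)] = 40/20 = 2
  <chi_rho, chi_2> = (1/20)[1*(12)*conj(1) + 1*(0)*conj(1) + 2*(5/2 - 3*sqrt(5)/2)*conj(1) + 2*(9/2 - sqrt(5)/2)*conj(1) + 2*(5/2 + 3*sqrt(5)/2)*conj(1) + 2*(sqrt(5)/2 + 9/2)*conj(1) + 5*(0)*conj(-1) + 5*(0)*conj(-1)]
      = (1/20)[(12) + (0) + (5 - 3*sqrt(5)) + (9 - sqrt(5)) + (5 + 3*sqrt(5)) + (sqrt(5) + 9) + (0) + (0)] = 40/20 = 2
  <chi_rho, chi_3> = (1/20)[1*(12)*conj(1) + 1*(0)*conj(-1) + 2*(5/2 - 3*sqrt(5)/2)*conj(-1) + 2*(9/2 - sqrt(5)/2)*conj(1) + 2*(5/2 + 3*sqrt(5)/2)*conj(-1) + 2*(sqrt(5)/2 + 9/2)*conj(1) + 5*(0)*conj(1) + 5*(0)*conj(-1)]
      = (1/20)[(12) + (0) + (-5 + 3*sqrt(5)) + (9 - sqrt(5)) + (-3*sqrt(5) - 5) + (sqrt(5) + 9) + (0) + (0)] = 20/20 = 1
  <chi_rho, chi_4> = (1/20)[1*(12)*conj(1) + 1*(0)*conj(-1) + 2*(5/2 - 3*sqrt(5)/2)*conj(-1) + 2*(9/2 - sqrt(5)/2)*conj(1) + 2*(5/2 + 3*sqrt(5)/2)*conj(-1) + 2*(sqrt(5)/2 + 9/2)*conj(1) + 5*(0)*conj(-1) + 5*(0)*conj(1)]
      = (1/20)[(12) + (0) + (-5 + 3*sqrt(5)) + (9 - sqrt(5)) + (-3*sqrt(5) - 5) + (sqrt(5) + 9) + (0) + (0)] = 20/20 = 1
  <chi_rho, chi_5> = (1/20)[1*(12)*conj(2) + 1*(0)*conj(-2) + 2*(5/2 - 3*sqrt(5)/2)*conj(1/2 + sqrt(5)/2) + 2*(9/2 - sqrt(5)/2)*conj(-1/2 + sqrt(5)/2) + 2*(5/2 + 3*sqrt(5)/2)*conj(1/2 - sqrt(5)/2) + 2*(sqrt(5)/2 + 9/2)*conj(-sqrt(5)/2 - 1/2) + 5*(0)*conj(0) + 5*(0)*conj(0)]
      = (1/20)[(24) + (0) + (-5 + sqrt(5)) + (-7 + 5*sqrt(5)) + (-5 - sqrt(5)) + (-5*sqrt(5) - 7) + (0) + (0)] = 0/20 = 0
  <chi_rho, chi_6> = (1/20)[1*(12)*conj(2) + 1*(0)*conj(2) + 2*(5/2 - 3*sqrt(5)/2)*conj(-1/2 + sqrt(5)/2) + 2*(9/2 - sqrt(5)/2)*conj(-sqrt(5)/2 - 1/2) + 2*(5/2 + 3*sqrt(5)/2)*conj(-sqrt(5)/2 - 1/2) + 2*(sqrt(5)/2 + 9/2)*conj(-1/2 + sqrt(5)/2) + 5*(0)*conj(0) + 5*(0)*conj(0)]
      = (1/20)[(24) + (0) + (-10 + 4*sqrt(5)) + (-4*sqrt(5) - 2) + (-10 - 4*sqrt(5)) + (-2 + 4*sqrt(5)) + (0) + (0)] = 0/20 = 0
  <chi_rho, chi_7> = (1/20)[1*(12)*conj(2) + 1*(0)*conj(-2) + 2*(5/2 - 3*sqrt(5)/2)*conj(1/2 - sqrt(5)/2) + 2*(9/2 - sqrt(5)/2)*conj(-sqrt(5)/2 - 1/2) + 2*(5/2 + 3*sqrt(5)/2)*conj(1/2 + sqrt(5)/2) + 2*(sqrt(5)/2 + 9/2)*conj(-1/2 + sqrt(5)/2) + 5*(0)*conj(0) + 5*(0)*conj(0)]
      = (1/20)[(24) + (0) + (10 - 4*sqrt(5)) + (-4*sqrt(5) - 2) + (4*sqrt(5) + 10) + (-2 + 4*sqrt(5)) + (0) + (0)] = 40/20 = 2
  <chi_rho, chi_8> = (1/20)[1*(12)*conj(2) + 1*(0)*conj(2) + 2*(5/2 - 3*sqrt(5)/2)*conj(-sqrt(5)/2 - 1/2) + 2*(9/2 - sqrt(5)/2)*conj(-1/2 + sqrt(5)/2) + 2*(5/2 + 3*sqrt(5)/2)*conj(-1/2 + sqrt(5)/2) + 2*(sqrt(5)/2 + 9/2)*conj(-sqrt(5)/2 - 1/2) + 5*(0)*conj(0) + 5*(0)*conj(0)]
      = (1/20)[(24) + (0) + (5 - sqrt(5)) + (-7 + 5*sqrt(5)) + (sqrt(5) + 5) + (-5*sqrt(5) - 7) + (0) + (0)] = 20/20 = 1
Dimension check: dim(rho) = sum (mult * dim) = 2*1 + 2*1 + 1*1 + 1*1 + 0*2 + 0*2 + 2*2 + 1*2 = 12 = chi_rho(e) = 12.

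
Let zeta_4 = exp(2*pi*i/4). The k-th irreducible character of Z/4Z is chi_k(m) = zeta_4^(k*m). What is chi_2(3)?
chi_2(3) = zeta_4^6 = -1

Solution. chi_2(3) = zeta_4^(2*3) = zeta_4^6. Since zeta_4^4 = 1, this equals zeta_4^2 = exp(2*pi*i*2/4) = -1.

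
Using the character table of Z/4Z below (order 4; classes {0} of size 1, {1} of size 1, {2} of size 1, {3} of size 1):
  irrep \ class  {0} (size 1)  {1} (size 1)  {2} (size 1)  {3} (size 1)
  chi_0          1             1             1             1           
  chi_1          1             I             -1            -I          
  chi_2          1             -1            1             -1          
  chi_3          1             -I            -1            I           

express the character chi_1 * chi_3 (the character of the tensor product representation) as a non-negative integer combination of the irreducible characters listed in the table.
chi_1 tensor chi_3 = chi_0 (all other irreducibles have multiplicity 0).

Reasoning: The character of a tensor product is the pointwise product (chi_1 * chi_3)(C) = chi_1(C) * chi_3(C):
  {0}: (1)*(1), {1}: (I)*(-I), {2}: (-1)*(-1), {3}: (-I)*(I)
so (chi_1 * chi_3) takes values
  {0} -> 1, {1} -> 1, {2} -> 1, {3} -> 1.
Now take the inner product of this character with each irreducible chi from the table, <chi_1*chi_3, chi> = (1/4) sum_C |C| (chi_1*chi_3)(C) conj(chi(C)):
  <chi_1*chi_3, chi_0> = (1/4)[1*(1)*conj(1) + 1*(1)*conj(1) + 1*(1)*conj(1) + 1*(1)*conj(1)]
      = (1/4)[(1) + (1) + (1) + (1)] = 4/4 = 1
  <chi_1*chi_3, chi_1> = (1/4)[1*(1)*conj(1) + 1*(1)*conj(I) + 1*(1)*conj(-1) + 1*(1)*conj(-I)]
      = (1/4)[(1) + (-I) + (-1) + (I)] = 0/4 = 0
  <chi_1*chi_3, chi_2> = (1/4)[1*(1)*conj(1) + 1*(1)*conj(-1) + 1*(1)*conj(1) + 1*(1)*conj(-1)]
      = (1/4)[(1) + (-1) + (1) + (-1)] = 0/4 = 0
  <chi_1*chi_3, chi_3> = (1/4)[1*(1)*conj(1) + 1*(1)*conj(-I) + 1*(1)*conj(-1) + 1*(1)*conj(I)]
      = (1/4)[(1) + (I) + (-1) + (-I)] = 0/4 = 0
(Exp terms are combined using exp(i*s)*conj(exp(i*t)) = exp(i*(s-t)), and sums of them are collapsed using the identity that for every m > 1 the m distinct m-th roots of unity sum to 0, e.g. 1 + exp(2*I*pi/3) + exp(-2*I*pi/3) = 0.)
Hence the multiplicities are chi_0: 1. Dimension check: dim(chi_1)*dim(chi_3) = 1*1 = 1 and sum (mult * dim) = 1*1 = 1.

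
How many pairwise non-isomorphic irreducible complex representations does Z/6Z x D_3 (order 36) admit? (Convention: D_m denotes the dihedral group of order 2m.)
18

Solution. The number of irreducible complex representations of a finite group equals its number of conjugacy classes. For a direct product, #classes(G x H) = #classes(G) * #classes(H). Z/6Z has 6 classes (abelian), D_3 has 3 classes, so 6 * 3 = 18, so Z/6Z x D_3 (order 36) has exactly 18 irreducible complex representations.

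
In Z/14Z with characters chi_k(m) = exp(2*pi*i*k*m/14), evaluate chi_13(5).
chi_13(5) = zeta_14^65 = exp(-5*I*pi/7)

Justification: chi_13(5) = zeta_14^(13*5) = zeta_14^65. Since zeta_14^14 = 1, this equals zeta_14^9 = exp(2*pi*i*9/14) = exp(-5*I*pi/7).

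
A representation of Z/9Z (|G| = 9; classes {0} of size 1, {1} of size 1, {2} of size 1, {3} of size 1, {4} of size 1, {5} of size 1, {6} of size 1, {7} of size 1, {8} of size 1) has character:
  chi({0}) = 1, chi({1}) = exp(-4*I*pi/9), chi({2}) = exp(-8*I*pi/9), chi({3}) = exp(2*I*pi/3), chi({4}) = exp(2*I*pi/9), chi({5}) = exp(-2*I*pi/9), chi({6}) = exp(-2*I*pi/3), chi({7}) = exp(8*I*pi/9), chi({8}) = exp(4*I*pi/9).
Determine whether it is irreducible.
Irreducible: <chi, chi> = 1.

Reasoning: <chi, chi> = (1/|G|) sum_C |C| * |chi(C)|^2 = (1/9)[1*|1|^2 + 1*|exp(-4*I*pi/9)|^2 + 1*|exp(-8*I*pi/9)|^2 + 1*|exp(2*I*pi/3)|^2 + 1*|exp(2*I*pi/9)|^2 + 1*|exp(-2*I*pi/9)|^2 + 1*|exp(-2*I*pi/3)|^2 + 1*|exp(8*I*pi/9)|^2 + 1*|exp(4*I*pi/9)|^2]
  = (1/9)[(1) + (1) + (1) + (1) + (1) + (1) + (1) + (1) + (1)] = 9/9 = 1.
(Exp terms are combined using exp(i*s)*conj(exp(i*t)) = exp(i*(s-t)), and sums of them are collapsed using the identity that for every m > 1 the m distinct m-th roots of unity sum to 0, e.g. 1 + exp(2*I*pi/3) + exp(-2*I*pi/3) = 0.)
A character is irreducible iff <chi, chi> = 1, so this representation is irreducible.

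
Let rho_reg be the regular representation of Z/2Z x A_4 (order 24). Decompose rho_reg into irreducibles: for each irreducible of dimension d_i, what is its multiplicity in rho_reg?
Each irreducible V_i of dimension d_i appears with multiplicity d_i, i.e. rho_reg = (direct sum over all irreducibles V_i) d_i V_i. The irreducible dimensions for Z/2Z x A_4 are 1, 1, 1, 1, 1, 1, 3, 3: 6 irreducibles of dimension 1, each with multiplicity 1; 2 irreducibles of dimension 3, each with multiplicity 3. Total dimension 6*1*1 + 2*3*3 = 24 = |G|.

Reasoning: General theorem: in the regular representation of a finite group G, each irreducible appears with multiplicity equal to its dimension. Check: dim(rho_reg) = sum d_i^2 = 1 + 1 + 1 + 1 + 1 + 1 + 9 + 9 = 24 = |G|.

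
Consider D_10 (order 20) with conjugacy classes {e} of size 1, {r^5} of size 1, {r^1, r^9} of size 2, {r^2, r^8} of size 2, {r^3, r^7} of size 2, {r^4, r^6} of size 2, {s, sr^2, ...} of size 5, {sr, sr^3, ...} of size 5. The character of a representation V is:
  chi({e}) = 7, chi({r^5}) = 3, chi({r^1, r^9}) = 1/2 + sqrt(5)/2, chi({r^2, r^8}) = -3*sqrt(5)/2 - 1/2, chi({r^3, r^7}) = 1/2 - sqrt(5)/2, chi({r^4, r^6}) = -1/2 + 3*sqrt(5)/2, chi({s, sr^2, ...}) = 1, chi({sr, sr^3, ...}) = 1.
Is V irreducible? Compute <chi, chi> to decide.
Not irreducible (reducible): <chi, chi> = 6 > 1.

Proof sketch: <chi, chi> = (1/|G|) sum_C |C| * |chi(C)|^2 = (1/20)[1*|7|^2 + 1*|3|^2 + 2*|1/2 + sqrt(5)/2|^2 + 2*|-3*sqrt(5)/2 - 1/2|^2 + 2*|1/2 - sqrt(5)/2|^2 + 2*|-1/2 + 3*sqrt(5)/2|^2 + 5*|1|^2 + 5*|1|^2]
  = (1/20)[(49) + (9) + (sqrt(5) + 3) + (3*sqrt(5) + 23) + (3 - sqrt(5)) + (23 - 3*sqrt(5)) + (5) + (5)] = 120/20 = 6.
A character is irreducible iff <chi, chi> = 1, so this representation is reducible.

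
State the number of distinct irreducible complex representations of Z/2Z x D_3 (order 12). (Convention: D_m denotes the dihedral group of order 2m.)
6

Working: The number of irreducible complex representations of a finite group equals its number of conjugacy classes. For a direct product, #classes(G x H) = #classes(G) * #classes(H). Z/2Z has 2 classes (abelian), D_3 has 3 classes, so 2 * 3 = 6, so Z/2Z x D_3 (order 12) has exactly 6 irreducible complex representations.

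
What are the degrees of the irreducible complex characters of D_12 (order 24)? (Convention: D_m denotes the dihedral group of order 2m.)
Dimensions: 1, 1, 1, 1, 2, 2, 2, 2, 2

Reasoning: There are 9 irreducibles (= number of conjugacy classes). Their dimensions d_i satisfy sum d_i^2 = |G| = 24: 1 + 1 + 1 + 1 + 4 + 4 + 4 + 4 + 4 = 24.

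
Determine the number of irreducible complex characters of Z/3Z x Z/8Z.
24

Derivation: The number of irreducible complex representations of a finite group equals its number of conjugacy classes. Z/3Z x Z/8Z is abelian of order 24, so every element is its own conjugacy class: 24 classes, so Z/3Z x Z/8Z (order 24) has exactly 24 irreducible complex representations.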